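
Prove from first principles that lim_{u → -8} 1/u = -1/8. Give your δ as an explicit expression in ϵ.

δ = min(4, 32ϵ)

Let ϵ > 0 be given. We seek δ > 0 such that 0 < |u + 8| < δ implies |1/u + 1/8| < ϵ.
|1/u + 1/8| = |-8 − u|/(8·|u|) = |u + 8|/(8|u|).
Restrict δ ≤ 4. Then |u + 8| < 4 gives |u| > 4, so 8|u| > 32.
Then |1/u + 1/8| < |u + 8|/32, which is < ϵ when |u + 8| < 32ϵ.
Take δ = min(4, 32ϵ). Then 0 < |u + 8| < δ gives both |u + 8| < 4 and |u + 8| < 32ϵ, so |1/u + 1/8| < ϵ.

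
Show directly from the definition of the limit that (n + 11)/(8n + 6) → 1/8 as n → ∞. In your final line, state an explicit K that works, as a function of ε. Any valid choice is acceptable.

K = (41/32)/ε

Let ε > 0. For n ≥ 1, |(n + 11)/(8n + 6) − (1/8)| = |82|/(8(8n + 6)) = 82/(8(8n + 6)).
Since 8n + 6 ≥ 8n for n ≥ 1, this is ≤ 82/(8·8n) = (41/32)/n.
So |(n + 11)/(8n + 6) − (1/8)| < ε whenever n > (41/32)/ε.
Take K = (41/32)/ε. If n > K then |(n + 11)/(8n + 6) − (1/8)| ≤ (41/32)/n < ε.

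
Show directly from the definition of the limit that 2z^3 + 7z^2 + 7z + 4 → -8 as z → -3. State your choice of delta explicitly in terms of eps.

Suppose eps > 0. We want delta > 0 such that 0 < |z + 3| < delta implies |(2z^3 + 7z^2 + 7z + 4) + 8| < eps.
(2z^3 + 7z^2 + 7z + 4) + 8 = 2z^3 + 7z^2 + 7z + 12 = (z + 3)(2z^2 + z + 4).
So |(2z^3 + 7z^2 + 7z + 4) + 8| = |z + 3|·|2z^2 + z + 4|.
Assume first that |z + 3| < 1, so |z| < 4. Then |2z^2 + z + 4| ≤ 2·4^2 + 4 + 4 = 40.
Hence |(2z^3 + 7z^2 + 7z + 4) + 8| ≤ 40|z + 3| < eps provided |z + 3| < eps/40.
Take delta = min(1, eps/40). Then 0 < |z + 3| < delta gives both |z + 3| < 1 and |z + 3| < eps/40, so |(2z^3 + 7z^2 + 7z + 4) + 8| < eps.

delta = min(1, eps/40)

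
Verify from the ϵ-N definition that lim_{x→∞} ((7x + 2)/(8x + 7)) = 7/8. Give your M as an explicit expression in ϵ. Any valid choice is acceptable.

Let ϵ > 0 be given. We seek M > 0 such that x > M implies |(7x + 2)/(8x + 7) − (7/8)| < ϵ.
(7x + 2)/(8x + 7) − (7/8) = (8(7x + 2) − 7(8x + 7)) / (8(8x + 7)) = -33/(8(8x + 7)).
For x > 0 we have 8x + 7 > 8x, so |(7x + 2)/(8x + 7) − (7/8)| = 33/(8(8x + 7)) < 33/(8·8x) = (33/64)/x.
Thus |(7x + 2)/(8x + 7) − (7/8)| < ϵ whenever x > (33/64)/ϵ.
Take M = (33/64)/ϵ. If x > M then |(7x + 2)/(8x + 7) − (7/8)| < (33/64)/x < ϵ.

M = (33/64)/ϵ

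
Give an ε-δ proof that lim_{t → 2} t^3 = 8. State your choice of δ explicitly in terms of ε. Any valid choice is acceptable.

δ = min(1, ε/19)

Suppose ε > 0. We seek δ > 0 with 0 < |t − 2| < δ ⇒ |t^3 − 8| < ε.
Factor: t^3 − 8 = (t − 2)(t^2 + 2t + 4), so |t^3 − 8| = |t − 2|·|t^2 + 2t + 4|.
Impose δ ≤ 1 so that |t| < 3; then |t^2 + 2t + 4| ≤ 19.
Hence |t^3 − 8| ≤ 19|t − 2|, which is < ε once |t − 2| < ε/19.
Take δ = min(1, ε/19). If 0 < |t − 2| < δ then both bounds hold and |t^3 − 8| ≤ 19|t − 2| < 19·(ε/19) = ε.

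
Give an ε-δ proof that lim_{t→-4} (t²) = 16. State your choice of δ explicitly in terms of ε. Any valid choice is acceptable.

Fix ε > 0. We seek δ > 0 with 0 < |t + 4| < δ ⇒ |t² − 16| < ε.
Factor: t² − 16 = (t + 4)(t - 4), so |t² − 16| = |t + 4|·|t - 4|.
Impose δ ≤ 1 so that |t| < 5; then |t - 4| ≤ 9.
Hence |t² − 16| ≤ 9|t + 4|, which is < ε once |t + 4| < ε/9.
Take δ = min(1, ε/9). If 0 < |t + 4| < δ then both bounds hold and |t² − 16| ≤ 9|t + 4| < 9·(ε/9) = ε.

δ = min(1, ε/9)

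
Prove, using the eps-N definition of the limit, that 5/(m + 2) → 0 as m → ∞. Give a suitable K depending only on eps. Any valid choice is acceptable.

K = 5/eps

Let eps > 0 be given. For m ≥ 1, |5/(m + 2) − 0| = 5/(m + 2) ≤ 5/m.
We need 5/m < eps, i.e. m > 5/eps.
Take K = 5/eps. If m > K then |5/(m + 2)| ≤ 5/m < eps.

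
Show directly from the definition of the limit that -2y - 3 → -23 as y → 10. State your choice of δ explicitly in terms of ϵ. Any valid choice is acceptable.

δ = ϵ/2

Fix ϵ > 0. We need δ > 0 so that 0 < |y − 10| < δ implies |(-2y - 3) + 23| < ϵ.
|(-2y - 3) + 23| = |-2y + 20| = 2|y − 10|.
Thus it suffices that |y − 10| < ϵ/2.
Take δ = ϵ/2. If 0 < |y − 10| < δ then |(-2y - 3) + 23| = 2|y − 10| < 2·(ϵ/2) = ϵ.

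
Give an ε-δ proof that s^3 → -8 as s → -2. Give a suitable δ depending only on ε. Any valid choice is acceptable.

Let ε > 0 be given. We seek δ > 0 with 0 < |s + 2| < δ ⇒ |s^3 + 8| < ε.
Factor: s^3 + 8 = (s + 2)(s^2 - 2s + 4), so |s^3 + 8| = |s + 2|·|s^2 - 2s + 4|.
Impose δ ≤ 1 so that |s| < 3; then |s^2 - 2s + 4| ≤ 19.
Hence |s^3 + 8| ≤ 19|s + 2|, which is < ε once |s + 2| < ε/19.
Take δ = min(1, ε/19). If 0 < |s + 2| < δ then both bounds hold and |s^3 + 8| ≤ 19|s + 2| < 19·(ε/19) = ε.

δ = min(1, ε/19)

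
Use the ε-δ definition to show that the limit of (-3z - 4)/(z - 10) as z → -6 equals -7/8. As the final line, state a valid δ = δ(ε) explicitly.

δ = min(8, (64/17)ε)

Let ε > 0. We want δ > 0 with 0 < |z + 6| < δ ⇒ |(-3z - 4)/(z - 10) + 7/8| < ε.
Combining over a common denominator, (-3z - 4)/(z - 10) + 7/8 = [(-3z - 4)·(-16) − 14·(z - 10)] / [(-16)·(z - 10)] = 34(z + 6) / ((-16)(z - 10)).
So |(-3z - 4)/(z - 10) + 7/8| = 34|z + 6| / (16·|z − 10|).
Require δ ≤ 8, so |z − 10| ≥ |-16| − |z + 6| > 16 − 8 = 8.
Hence |(-3z - 4)/(z - 10) + 7/8| < 34|z + 6|/(16·8) = (17/64)|z + 6|, which is < ε once |z + 6| < (64/17)ε.
Take δ = min(8, (64/17)ε). Then 0 < |z + 6| < δ forces both bounds, so |(-3z - 4)/(z - 10) + 7/8| < ε.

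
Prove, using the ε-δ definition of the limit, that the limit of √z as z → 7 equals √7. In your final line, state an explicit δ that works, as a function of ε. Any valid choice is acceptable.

δ = min(7, √7·ε)

Let ε > 0. We want δ > 0 such that 0 < |z − 7| < δ implies |√z − √7| < ε.
Multiplying by the conjugate, |√z − √7| = |z − 7|/(√z + √7).
Restrict δ ≤ 7 so that |z − 7| < 7 forces z > 0, and then √z + √7 > √7.
Hence |√z − √7| < |z − 7|/√7, which is < ε once |z − 7| < √7·ε.
Take δ = min(7, √7·ε). If 0 < |z − 7| < δ then z > 0 and |√z − √7| < |z − 7|/√7 < ε.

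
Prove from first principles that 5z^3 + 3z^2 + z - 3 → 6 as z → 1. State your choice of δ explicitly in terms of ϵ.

Let ϵ > 0. We want δ > 0 such that 0 < |z − 1| < δ implies |(5z^3 + 3z^2 + z - 3) − 6| < ϵ.
(5z^3 + 3z^2 + z - 3) − 6 = 5z^3 + 3z^2 + z - 9 = (z − 1)(5z^2 + 8z + 9).
So |(5z^3 + 3z^2 + z - 3) − 6| = |z − 1|·|5z^2 + 8z + 9|.
Assume first that |z − 1| < 1, so |z| < 2. Then |5z^2 + 8z + 9| ≤ 5·2^2 + 8·2 + 9 = 45.
Hence |(5z^3 + 3z^2 + z - 3) − 6| ≤ 45|z − 1| < ϵ provided |z − 1| < ϵ/45.
Take δ = min(1, ϵ/45). Then 0 < |z − 1| < δ gives both |z − 1| < 1 and |z − 1| < ϵ/45, so |(5z^3 + 3z^2 + z - 3) − 6| < ϵ.

δ = min(1, ϵ/45)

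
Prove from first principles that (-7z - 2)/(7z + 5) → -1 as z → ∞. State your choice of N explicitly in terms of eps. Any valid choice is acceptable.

Let eps > 0 be given. We seek N > 0 such that z > N implies |(-7z - 2)/(7z + 5) + 1| < eps.
(-7z - 2)/(7z + 5) + 1 = (7(-7z - 2) − (-7)(7z + 5)) / (7(7z + 5)) = 21/(7(7z + 5)).
For z > 0 we have 7z + 5 > 7z, so |(-7z - 2)/(7z + 5) + 1| = 21/(7(7z + 5)) < 21/(7·7z) = (3/7)/z.
Thus |(-7z - 2)/(7z + 5) + 1| < eps whenever z > (3/7)/eps.
Take N = (3/7)/eps. If z > N then |(-7z - 2)/(7z + 5) + 1| < (3/7)/z < eps.

N = (3/7)/eps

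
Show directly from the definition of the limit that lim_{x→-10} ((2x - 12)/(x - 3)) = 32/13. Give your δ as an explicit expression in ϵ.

Fix ϵ > 0. We want δ > 0 with 0 < |x + 10| < δ ⇒ |(2x - 12)/(x - 3) − (32/13)| < ϵ.
Combining over a common denominator, (2x - 12)/(x - 3) − (32/13) = [(2x - 12)·(-13) − (-32)·(x - 3)] / [(-13)·(x - 3)] = 6(x + 10) / ((-13)(x - 3)).
So |(2x - 12)/(x - 3) − (32/13)| = 6|x + 10| / (13·|x − 3|).
Require δ ≤ 13/2, so |x − 3| ≥ |-13| − |x + 10| > 13 − 13/2 = 13/2.
Hence |(2x - 12)/(x - 3) − (32/13)| < 6|x + 10|/(13·(13/2)) = (12/169)|x + 10|, which is < ϵ once |x + 10| < (169/12)ϵ.
Take δ = min(13/2, (169/12)ϵ). Then 0 < |x + 10| < δ forces both bounds, so |(2x - 12)/(x - 3) − (32/13)| < ϵ.

δ = min(13/2, (169/12)ϵ)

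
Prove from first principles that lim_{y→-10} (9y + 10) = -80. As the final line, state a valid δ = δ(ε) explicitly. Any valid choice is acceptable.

δ = ε/9

Let ε > 0. We need δ > 0 so that 0 < |y + 10| < δ implies |(9y + 10) + 80| < ε.
|(9y + 10) + 80| = |9y + 90| = 9|y + 10|.
So 9|y + 10| < ε exactly when |y + 10| < ε/9.
Choosing δ = ε/9 gives |(9y + 10) + 80| = 9|y + 10| < ε whenever |y + 10| < δ.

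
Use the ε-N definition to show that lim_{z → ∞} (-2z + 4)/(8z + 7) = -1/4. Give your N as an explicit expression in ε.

N = (23/32)/ε

Let ε > 0. We seek N > 0 such that z > N implies |(-2z + 4)/(8z + 7) + 1/4| < ε.
(-2z + 4)/(8z + 7) + 1/4 = (8(-2z + 4) − (-2)(8z + 7)) / (8(8z + 7)) = 46/(8(8z + 7)).
For z > 0 we have 8z + 7 > 8z, so |(-2z + 4)/(8z + 7) + 1/4| = 46/(8(8z + 7)) < 46/(8·8z) = (23/32)/z.
Thus |(-2z + 4)/(8z + 7) + 1/4| < ε whenever z > (23/32)/ε.
Take N = (23/32)/ε. If z > N then |(-2z + 4)/(8z + 7) + 1/4| < (23/32)/z < ε.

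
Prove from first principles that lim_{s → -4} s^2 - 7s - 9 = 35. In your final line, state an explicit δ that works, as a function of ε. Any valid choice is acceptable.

Let ε > 0 be given. We want δ > 0 such that 0 < |s + 4| < δ implies |(s^2 - 7s - 9) − 35| < ε.
(s^2 - 7s - 9) − 35 = s^2 - 7s - 44 = (s + 4)(s - 11).
So |(s^2 - 7s - 9) − 35| = |s + 4|·|s - 11|.
Require δ ≤ 1. Then |s + 4| < 1 gives |s| < 5, and by the triangle inequality |s - 11| ≤ 5 + 11 = 16.
Hence |(s^2 - 7s - 9) − 35| ≤ 16|s + 4| < ε provided |s + 4| < ε/16.
Take δ = min(1, ε/16). Then 0 < |s + 4| < δ gives both |s + 4| < 1 and |s + 4| < ε/16, so |(s^2 - 7s - 9) − 35| < ε.

δ = min(1, ε/16)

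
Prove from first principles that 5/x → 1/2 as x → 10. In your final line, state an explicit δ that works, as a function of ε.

δ = min(5, 10ε)

Fix ε > 0. We seek δ > 0 such that 0 < |x − 10| < δ implies |5/x − (1/2)| < ε.
|5/x − (1/2)| = 5·|10 − x|/(10·|x|) = 5|x − 10|/(10|x|).
Require δ ≤ 5 so that |x| > 10 − 5 = 5, hence 10|x| > 50.
Then |5/x − (1/2)| < 5|x − 10|/50, which is < ε when |x − 10| < 10ε.
Take δ = min(5, 10ε). Then 0 < |x − 10| < δ gives both |x − 10| < 5 and |x − 10| < 10ε, so |5/x − (1/2)| < ε.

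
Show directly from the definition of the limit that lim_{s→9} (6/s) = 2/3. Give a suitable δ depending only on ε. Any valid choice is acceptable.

Suppose ε > 0. We seek δ > 0 such that 0 < |s − 9| < δ implies |6/s − (2/3)| < ε.
|6/s − (2/3)| = 6·|9 − s|/(9·|s|) = 6|s − 9|/(9|s|).
Require δ ≤ 9/2 so that |s| > 9 − 9/2 = 9/2, hence 9|s| > 81/2.
Then |6/s − (2/3)| < 6|s − 9|/(81/2), which is < ε when |s − 9| < (27/4)ε.
Take δ = min(9/2, (27/4)ε). Then 0 < |s − 9| < δ gives both |s − 9| < 9/2 and |s − 9| < (27/4)ε, so |6/s − (2/3)| < ε.

δ = min(9/2, (27/4)ε)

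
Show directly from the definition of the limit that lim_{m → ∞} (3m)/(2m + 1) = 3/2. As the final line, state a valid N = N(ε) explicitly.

N = (3/4)/ε

Suppose ε > 0. For m ≥ 1, |(3m)/(2m + 1) − (3/2)| = |-3|/(2(2m + 1)) = 3/(2(2m + 1)).
Since 2m + 1 ≥ 2m for m ≥ 1, this is ≤ 3/(2·2m) = (3/4)/m.
So |(3m)/(2m + 1) − (3/2)| < ε whenever m > (3/4)/ε.
Take N = (3/4)/ε. If m > N then |(3m)/(2m + 1) − (3/2)| ≤ (3/4)/m < ε.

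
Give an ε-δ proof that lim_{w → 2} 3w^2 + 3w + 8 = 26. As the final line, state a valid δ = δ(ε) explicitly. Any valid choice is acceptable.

δ = min(2, ε/21)

Let ε > 0. We want δ > 0 such that 0 < |w − 2| < δ implies |(3w^2 + 3w + 8) − 26| < ε.
(3w^2 + 3w + 8) − 26 = 3w^2 + 3w - 18 = (w − 2)(3w + 9).
So |(3w^2 + 3w + 8) − 26| = |w − 2|·|3w + 9|.
Assume first that |w − 2| < 2, so |w| < 4. Then |3w + 9| ≤ 3·4 + 9 = 21.
Hence |(3w^2 + 3w + 8) − 26| ≤ 21|w − 2| < ε provided |w − 2| < ε/21.
Take δ = min(2, ε/21). Then 0 < |w − 2| < δ gives both |w − 2| < 2 and |w − 2| < ε/21, so |(3w^2 + 3w + 8) − 26| < ε.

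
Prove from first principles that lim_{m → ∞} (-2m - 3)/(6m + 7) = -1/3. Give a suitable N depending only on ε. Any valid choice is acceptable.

Suppose ε > 0. For m ≥ 1, |(-2m - 3)/(6m + 7) + 1/3| = |-4|/(6(6m + 7)) = 4/(6(6m + 7)).
Since 6m + 7 ≥ 6m for m ≥ 1, this is ≤ 4/(6·6m) = (1/9)/m.
So |(-2m - 3)/(6m + 7) + 1/3| < ε whenever m > (1/9)/ε.
Take N = (1/9)/ε. If m > N then |(-2m - 3)/(6m + 7) + 1/3| ≤ (1/9)/m < ε.

N = (1/9)/ε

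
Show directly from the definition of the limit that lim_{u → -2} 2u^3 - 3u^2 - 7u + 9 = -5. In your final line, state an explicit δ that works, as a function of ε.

Let ε > 0. We want δ > 0 such that 0 < |u + 2| < δ implies |(2u^3 - 3u^2 - 7u + 9) + 5| < ε.
(2u^3 - 3u^2 - 7u + 9) + 5 = 2u^3 - 3u^2 - 7u + 14 = (u + 2)(2u^2 - 7u + 7).
So |(2u^3 - 3u^2 - 7u + 9) + 5| = |u + 2|·|2u^2 - 7u + 7|.
Require δ ≤ 1. Then |u + 2| < 1 gives |u| < 3, and by the triangle inequality |2u^2 - 7u + 7| ≤ 2·3^2 + 7·3 + 7 = 46.
Hence |(2u^3 - 3u^2 - 7u + 9) + 5| ≤ 46|u + 2| < ε provided |u + 2| < ε/46.
Take δ = min(1, ε/46). Then 0 < |u + 2| < δ gives both |u + 2| < 1 and |u + 2| < ε/46, so |(2u^3 - 3u^2 - 7u + 9) + 5| < ε.

δ = min(1, ε/46)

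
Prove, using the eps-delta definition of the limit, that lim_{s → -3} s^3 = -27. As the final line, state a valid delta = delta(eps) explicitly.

delta = min(2, eps/49)

Let eps > 0 be given. We seek delta > 0 with 0 < |s + 3| < delta ⇒ |s^3 + 27| < eps.
Factor: s^3 + 27 = (s + 3)(s^2 - 3s + 9), so |s^3 + 27| = |s + 3|·|s^2 - 3s + 9|.
Restrict delta ≤ 2. Then |s + 3| < 2 gives |s| < 5, so by the triangle inequality |s^2 - 3s + 9| ≤ 5^2 + 3·5 + 9 = 49.
Hence |s^3 + 27| ≤ 49|s + 3|, which is < eps once |s + 3| < eps/49.
Take delta = min(2, eps/49). If 0 < |s + 3| < delta then both bounds hold and |s^3 + 27| ≤ 49|s + 3| < 49·(eps/49) = eps.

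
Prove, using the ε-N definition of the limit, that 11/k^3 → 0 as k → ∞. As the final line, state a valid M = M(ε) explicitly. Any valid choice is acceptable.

M = (11/ε)^{1/3}

Let ε > 0. For k ≥ 1, |11/k^3 − 0| = 11/k^3.
11/k^3 < ε ⇔ k^3 > 11/ε ⇔ k > (11/ε)^{1/3}.
Take M = (11/ε)^{1/3}. Then k > M implies 11/k^3 < ε.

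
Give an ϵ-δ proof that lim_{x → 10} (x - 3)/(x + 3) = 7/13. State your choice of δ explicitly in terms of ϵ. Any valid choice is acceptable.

Let ϵ > 0 be given. We want δ > 0 with 0 < |x − 10| < δ ⇒ |(x - 3)/(x + 3) − (7/13)| < ϵ.
Combining over a common denominator, (x - 3)/(x + 3) − (7/13) = [(x - 3)·13 − 7·(x + 3)] / [13·(x + 3)] = 6(x − 10) / (13(x + 3)).
So |(x - 3)/(x + 3) − (7/13)| = 6|x − 10| / (13·|x + 3|).
Require δ ≤ 13/2, so |x + 3| ≥ |13| − |x − 10| > 13 − 13/2 = 13/2.
Hence |(x - 3)/(x + 3) − (7/13)| < 6|x − 10|/(13·(13/2)) = (12/169)|x − 10|, which is < ϵ once |x − 10| < (169/12)ϵ.
Take δ = min(13/2, (169/12)ϵ). Then 0 < |x − 10| < δ forces both bounds, so |(x - 3)/(x + 3) − (7/13)| < ϵ.

δ = min(13/2, (169/12)ϵ)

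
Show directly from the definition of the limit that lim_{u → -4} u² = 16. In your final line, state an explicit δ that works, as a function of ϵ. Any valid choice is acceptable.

Suppose ϵ > 0. We seek δ > 0 with 0 < |u + 4| < δ ⇒ |u² − 16| < ϵ.
Factor: u² − 16 = (u + 4)(u - 4), so |u² − 16| = |u + 4|·|u - 4|.
Impose δ ≤ 1 so that |u| < 5; then |u - 4| ≤ 9.
Hence |u² − 16| ≤ 9|u + 4|, which is < ϵ once |u + 4| < ϵ/9.
Take δ = min(1, ϵ/9). If 0 < |u + 4| < δ then both bounds hold and |u² − 16| ≤ 9|u + 4| < 9·(ϵ/9) = ϵ.

δ = min(1, ϵ/9)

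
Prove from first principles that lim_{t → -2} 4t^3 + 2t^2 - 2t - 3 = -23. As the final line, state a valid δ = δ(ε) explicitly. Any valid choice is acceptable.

δ = min(1, ε/64)

Let ε > 0 be given. We want δ > 0 such that 0 < |t + 2| < δ implies |(4t^3 + 2t^2 - 2t - 3) + 23| < ε.
(4t^3 + 2t^2 - 2t - 3) + 23 = 4t^3 + 2t^2 - 2t + 20 = (t + 2)(4t^2 - 6t + 10).
So |(4t^3 + 2t^2 - 2t - 3) + 23| = |t + 2|·|4t^2 - 6t + 10|.
Require δ ≤ 1. Then |t + 2| < 1 gives |t| < 3, and by the triangle inequality |4t^2 - 6t + 10| ≤ 4·3^2 + 6·3 + 10 = 64.
Hence |(4t^3 + 2t^2 - 2t - 3) + 23| ≤ 64|t + 2| < ε provided |t + 2| < ε/64.
Choosing δ = min(1, ε/64) ensures both conditions, hence |(4t^3 + 2t^2 - 2t - 3) + 23| < ε.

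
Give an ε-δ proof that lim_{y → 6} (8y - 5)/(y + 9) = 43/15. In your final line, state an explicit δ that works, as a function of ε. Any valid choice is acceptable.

Let ε > 0 be given. We want δ > 0 with 0 < |y − 6| < δ ⇒ |(8y - 5)/(y + 9) − (43/15)| < ε.
Combining over a common denominator, (8y - 5)/(y + 9) − (43/15) = [(8y - 5)·15 − 43·(y + 9)] / [15·(y + 9)] = 77(y − 6) / (15(y + 9)).
So |(8y - 5)/(y + 9) − (43/15)| = 77|y − 6| / (15·|y + 9|).
Require δ ≤ 15/2, so |y + 9| ≥ |15| − |y − 6| > 15 − 15/2 = 15/2.
Hence |(8y - 5)/(y + 9) − (43/15)| < 77|y − 6|/(15·(15/2)) = (154/225)|y − 6|, which is < ε once |y − 6| < (225/154)ε.
Take δ = min(15/2, (225/154)ε). Then 0 < |y − 6| < δ forces both bounds, so |(8y - 5)/(y + 9) − (43/15)| < ε.

δ = min(15/2, (225/154)ε)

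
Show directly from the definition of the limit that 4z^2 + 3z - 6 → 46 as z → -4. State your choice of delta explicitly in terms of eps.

Suppose eps > 0. We want delta > 0 such that 0 < |z + 4| < delta implies |(4z^2 + 3z - 6) − 46| < eps.
(4z^2 + 3z - 6) − 46 = 4z^2 + 3z - 52 = (z + 4)(4z - 13).
So |(4z^2 + 3z - 6) − 46| = |z + 4|·|4z - 13|.
Assume first that |z + 4| < 1, so |z| < 5. Then |4z - 13| ≤ 4·5 + 13 = 33.
Hence |(4z^2 + 3z - 6) − 46| ≤ 33|z + 4| < eps provided |z + 4| < eps/33.
Choosing delta = min(1, eps/33) ensures both conditions, hence |(4z^2 + 3z - 6) − 46| < eps.

delta = min(1, eps/33)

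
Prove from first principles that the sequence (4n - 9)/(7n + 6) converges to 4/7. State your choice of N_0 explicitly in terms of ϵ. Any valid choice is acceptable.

Fix ϵ > 0. For n ≥ 1, |(4n - 9)/(7n + 6) − (4/7)| = |-87|/(7(7n + 6)) = 87/(7(7n + 6)).
Since 7n + 6 ≥ 7n for n ≥ 1, this is ≤ 87/(7·7n) = (87/49)/n.
So |(4n - 9)/(7n + 6) − (4/7)| < ϵ whenever n > (87/49)/ϵ.
Take N_0 = (87/49)/ϵ. If n > N_0 then |(4n - 9)/(7n + 6) − (4/7)| ≤ (87/49)/n < ϵ.

N_0 = (87/49)/ϵ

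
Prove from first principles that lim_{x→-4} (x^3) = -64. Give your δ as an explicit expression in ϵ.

Let ϵ > 0. We seek δ > 0 with 0 < |x + 4| < δ ⇒ |x^3 + 64| < ϵ.
Factor: x^3 + 64 = (x + 4)(x^2 - 4x + 16), so |x^3 + 64| = |x + 4|·|x^2 - 4x + 16|.
Restrict δ ≤ 1. Then |x + 4| < 1 gives |x| < 5, so by the triangle inequality |x^2 - 4x + 16| ≤ 5^2 + 4·5 + 16 = 61.
Hence |x^3 + 64| ≤ 61|x + 4|, which is < ϵ once |x + 4| < ϵ/61.
Take δ = min(1, ϵ/61). If 0 < |x + 4| < δ then both bounds hold and |x^3 + 64| ≤ 61|x + 4| < 61·(ϵ/61) = ϵ.

δ = min(1, ϵ/61)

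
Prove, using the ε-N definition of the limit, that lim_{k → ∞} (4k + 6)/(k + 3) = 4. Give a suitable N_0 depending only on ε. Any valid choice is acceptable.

N_0 = 6/ε

Let ε > 0. For k ≥ 1, |(4k + 6)/(k + 3) − 4| = |-6|/((k + 3)) = 6/((k + 3)).
Since k + 3 ≥ k for k ≥ 1, this is ≤ 6/(k) = 6/k.
So |(4k + 6)/(k + 3) − 4| < ε whenever k > 6/ε.
Take N_0 = 6/ε. If k > N_0 then |(4k + 6)/(k + 3) − 4| ≤ 6/k < ε.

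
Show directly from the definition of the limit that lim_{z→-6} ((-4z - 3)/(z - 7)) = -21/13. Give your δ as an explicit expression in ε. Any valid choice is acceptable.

Let ε > 0. We want δ > 0 with 0 < |z + 6| < δ ⇒ |(-4z - 3)/(z - 7) + 21/13| < ε.
Combining over a common denominator, (-4z - 3)/(z - 7) + 21/13 = [(-4z - 3)·(-13) − 21·(z - 7)] / [(-13)·(z - 7)] = 31(z + 6) / ((-13)(z - 7)).
So |(-4z - 3)/(z - 7) + 21/13| = 31|z + 6| / (13·|z − 7|).
Require δ ≤ 13/2, so |z − 7| ≥ |-13| − |z + 6| > 13 − 13/2 = 13/2.
Hence |(-4z - 3)/(z - 7) + 21/13| < 31|z + 6|/(13·(13/2)) = (62/169)|z + 6|, which is < ε once |z + 6| < (169/62)ε.
Take δ = min(13/2, (169/62)ε). Then 0 < |z + 6| < δ forces both bounds, so |(-4z - 3)/(z - 7) + 21/13| < ε.

δ = min(13/2, (169/62)ε)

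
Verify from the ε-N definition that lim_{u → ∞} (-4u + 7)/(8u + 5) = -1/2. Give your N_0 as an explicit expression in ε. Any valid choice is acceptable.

N_0 = (19/16)/ε

Let ε > 0. We seek N_0 > 0 such that u > N_0 implies |(-4u + 7)/(8u + 5) + 1/2| < ε.
(-4u + 7)/(8u + 5) + 1/2 = (8(-4u + 7) − (-4)(8u + 5)) / (8(8u + 5)) = 76/(8(8u + 5)).
For u > 0 we have 8u + 5 > 8u, so |(-4u + 7)/(8u + 5) + 1/2| = 76/(8(8u + 5)) < 76/(8·8u) = (19/16)/u.
Thus |(-4u + 7)/(8u + 5) + 1/2| < ε whenever u > (19/16)/ε.
Take N_0 = (19/16)/ε. If u > N_0 then |(-4u + 7)/(8u + 5) + 1/2| < (19/16)/u < ε.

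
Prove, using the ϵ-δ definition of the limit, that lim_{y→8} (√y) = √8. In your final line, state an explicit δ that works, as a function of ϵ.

Fix ϵ > 0. We want δ > 0 such that 0 < |y − 8| < δ implies |√y − √8| < ϵ.
Rationalise: √y − √8 = (y − 8)/(√y + √8), so |√y − √8| = |y − 8|/(√y + √8).
Restrict δ ≤ 8 so that |y − 8| < 8 forces y > 0, and then √y + √8 > √8.
Hence |√y − √8| < |y − 8|/√8, which is < ϵ once |y − 8| < √8·ϵ.
Take δ = min(8, √8·ϵ). If 0 < |y − 8| < δ then y > 0 and |√y − √8| < |y − 8|/√8 < ϵ.

δ = min(8, √8·ϵ)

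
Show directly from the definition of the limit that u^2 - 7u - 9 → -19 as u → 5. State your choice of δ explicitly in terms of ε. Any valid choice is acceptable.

Let ε > 0. We want δ > 0 such that 0 < |u − 5| < δ implies |(u^2 - 7u - 9) + 19| < ε.
(u^2 - 7u - 9) + 19 = u^2 - 7u + 10 = (u − 5)(u - 2).
So |(u^2 - 7u - 9) + 19| = |u − 5|·|u - 2|.
Assume first that |u − 5| < 2, so |u| < 7. Then |u - 2| ≤ 7 + 2 = 9.
Hence |(u^2 - 7u - 9) + 19| ≤ 9|u − 5| < ε provided |u − 5| < ε/9.
Choosing δ = min(2, ε/9) ensures both conditions, hence |(u^2 - 7u - 9) + 19| < ε.

δ = min(2, ε/9)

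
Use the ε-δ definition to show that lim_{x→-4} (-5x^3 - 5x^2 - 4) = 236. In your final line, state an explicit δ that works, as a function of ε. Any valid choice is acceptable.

Fix ε > 0. We want δ > 0 such that 0 < |x + 4| < δ implies |(-5x^3 - 5x^2 - 4) − 236| < ε.
(-5x^3 - 5x^2 - 4) − 236 = -5x^3 - 5x^2 - 240 = (x + 4)(-5x^2 + 15x - 60).
So |(-5x^3 - 5x^2 - 4) − 236| = |x + 4|·|-5x^2 + 15x - 60|.
Require δ ≤ 2. Then |x + 4| < 2 gives |x| < 6, and by the triangle inequality |-5x^2 + 15x - 60| ≤ 5·6^2 + 15·6 + 60 = 330.
Hence |(-5x^3 - 5x^2 - 4) − 236| ≤ 330|x + 4| < ε provided |x + 4| < ε/330.
Choosing δ = min(2, ε/330) ensures both conditions, hence |(-5x^3 - 5x^2 - 4) − 236| < ε.

δ = min(2, ε/330)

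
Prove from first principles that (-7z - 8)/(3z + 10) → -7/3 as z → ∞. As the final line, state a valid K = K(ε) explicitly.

K = (46/9)/ε

Let ε > 0. We seek K > 0 such that z > K implies |(-7z - 8)/(3z + 10) + 7/3| < ε.
(-7z - 8)/(3z + 10) + 7/3 = (3(-7z - 8) − (-7)(3z + 10)) / (3(3z + 10)) = 46/(3(3z + 10)).
For z > 0 we have 3z + 10 > 3z, so |(-7z - 8)/(3z + 10) + 7/3| = 46/(3(3z + 10)) < 46/(3·3z) = (46/9)/z.
Thus |(-7z - 8)/(3z + 10) + 7/3| < ε whenever z > (46/9)/ε.
Take K = (46/9)/ε. If z > K then |(-7z - 8)/(3z + 10) + 7/3| < (46/9)/z < ε.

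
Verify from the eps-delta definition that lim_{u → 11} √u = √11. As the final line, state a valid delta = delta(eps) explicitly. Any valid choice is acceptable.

delta = min(11, √11·eps)

Let eps > 0. We want delta > 0 such that 0 < |u − 11| < delta implies |√u − √11| < eps.
Rationalise: √u − √11 = (u − 11)/(√u + √11), so |√u − √11| = |u − 11|/(√u + √11).
Restrict delta ≤ 11 so that |u − 11| < 11 forces u > 0, and then √u + √11 > √11.
Hence |√u − √11| < |u − 11|/√11, which is < eps once |u − 11| < √11·eps.
Take delta = min(11, √11·eps). If 0 < |u − 11| < delta then u > 0 and |√u − √11| < |u − 11|/√11 < eps.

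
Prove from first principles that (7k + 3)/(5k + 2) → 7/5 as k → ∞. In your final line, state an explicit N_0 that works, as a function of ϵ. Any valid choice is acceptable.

Fix ϵ > 0. For k ≥ 1, |(7k + 3)/(5k + 2) − (7/5)| = |1|/(5(5k + 2)) = 1/(5(5k + 2)).
Since 5k + 2 ≥ 5k for k ≥ 1, this is ≤ 1/(5·5k) = (1/25)/k.
So |(7k + 3)/(5k + 2) − (7/5)| < ϵ whenever k > (1/25)/ϵ.
Take N_0 = (1/25)/ϵ. If k > N_0 then |(7k + 3)/(5k + 2) − (7/5)| ≤ (1/25)/k < ϵ.

N_0 = (1/25)/ϵ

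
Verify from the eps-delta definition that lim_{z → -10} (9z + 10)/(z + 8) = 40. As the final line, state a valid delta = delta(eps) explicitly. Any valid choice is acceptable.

Fix eps > 0. We want delta > 0 with 0 < |z + 10| < delta ⇒ |(9z + 10)/(z + 8) − 40| < eps.
Combining over a common denominator, (9z + 10)/(z + 8) − 40 = [(9z + 10)·(-2) − (-80)·(z + 8)] / [(-2)·(z + 8)] = 62(z + 10) / ((-2)(z + 8)).
So |(9z + 10)/(z + 8) − 40| = 62|z + 10| / (2·|z + 8|).
Require delta ≤ 1, so |z + 8| ≥ |-2| − |z + 10| > 2 − 1 = 1.
Hence |(9z + 10)/(z + 8) − 40| < 62|z + 10|/(2·1) = 31|z + 10|, which is < eps once |z + 10| < (1/31)eps.
Take delta = min(1, (1/31)eps). Then 0 < |z + 10| < delta forces both bounds, so |(9z + 10)/(z + 8) − 40| < eps.

delta = min(1, (1/31)eps)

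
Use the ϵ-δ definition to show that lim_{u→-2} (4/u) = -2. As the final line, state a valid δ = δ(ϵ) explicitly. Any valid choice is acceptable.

δ = min(1, (1/2)ϵ)

Let ϵ > 0. We seek δ > 0 such that 0 < |u + 2| < δ implies |4/u + 2| < ϵ.
|4/u + 2| = 4·|-2 − u|/(2·|u|) = 4|u + 2|/(2|u|).
Restrict δ ≤ 1. Then |u + 2| < 1 gives |u| > 1, so 2|u| > 2.
Then |4/u + 2| < 4|u + 2|/2, which is < ϵ when |u + 2| < (1/2)ϵ.
Take δ = min(1, (1/2)ϵ). Then 0 < |u + 2| < δ gives both |u + 2| < 1 and |u + 2| < (1/2)ϵ, so |4/u + 2| < ϵ.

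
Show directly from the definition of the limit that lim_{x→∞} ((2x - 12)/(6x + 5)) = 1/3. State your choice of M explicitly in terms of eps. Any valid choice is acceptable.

Let eps > 0. We seek M > 0 such that x > M implies |(2x - 12)/(6x + 5) − (1/3)| < eps.
(2x - 12)/(6x + 5) − (1/3) = (6(2x - 12) − 2(6x + 5)) / (6(6x + 5)) = -82/(6(6x + 5)).
For x > 0 we have 6x + 5 > 6x, so |(2x - 12)/(6x + 5) − (1/3)| = 82/(6(6x + 5)) < 82/(6·6x) = (41/18)/x.
Thus |(2x - 12)/(6x + 5) − (1/3)| < eps whenever x > (41/18)/eps.
Take M = (41/18)/eps. If x > M then |(2x - 12)/(6x + 5) − (1/3)| < (41/18)/x < eps.

M = (41/18)/eps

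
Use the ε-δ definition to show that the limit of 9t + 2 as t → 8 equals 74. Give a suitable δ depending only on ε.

Let ε > 0. We need δ > 0 so that 0 < |t − 8| < δ implies |(9t + 2) − 74| < ε.
|(9t + 2) − 74| = |9t - 72| = 9|t − 8|.
So 9|t − 8| < ε exactly when |t − 8| < ε/9.
Take δ = ε/9. If 0 < |t − 8| < δ then |(9t + 2) − 74| = 9|t − 8| < 9·(ε/9) = ε.

δ = ε/9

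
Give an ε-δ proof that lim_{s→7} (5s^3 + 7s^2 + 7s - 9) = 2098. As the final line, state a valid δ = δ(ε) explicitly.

δ = min(1, ε/957)

Fix ε > 0. We want δ > 0 such that 0 < |s − 7| < δ implies |(5s^3 + 7s^2 + 7s - 9) − 2098| < ε.
(5s^3 + 7s^2 + 7s - 9) − 2098 = 5s^3 + 7s^2 + 7s - 2107 = (s − 7)(5s^2 + 42s + 301).
So |(5s^3 + 7s^2 + 7s - 9) − 2098| = |s − 7|·|5s^2 + 42s + 301|.
Assume first that |s − 7| < 1, so |s| < 8. Then |5s^2 + 42s + 301| ≤ 5·8^2 + 42·8 + 301 = 957.
Hence |(5s^3 + 7s^2 + 7s - 9) − 2098| ≤ 957|s − 7| < ε provided |s − 7| < ε/957.
Take δ = min(1, ε/957). Then 0 < |s − 7| < δ gives both |s − 7| < 1 and |s − 7| < ε/957, so |(5s^3 + 7s^2 + 7s - 9) − 2098| < ε.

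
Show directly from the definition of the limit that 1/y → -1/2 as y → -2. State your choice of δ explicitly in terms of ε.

δ = min(1, 2ε)

Let ε > 0. We seek δ > 0 such that 0 < |y + 2| < δ implies |1/y + 1/2| < ε.
|1/y + 1/2| = |-2 − y|/(2·|y|) = |y + 2|/(2|y|).
Restrict δ ≤ 1. Then |y + 2| < 1 gives |y| > 1, so 2|y| > 2.
Then |1/y + 1/2| < |y + 2|/2, which is < ε when |y + 2| < 2ε.
Take δ = min(1, 2ε). Then 0 < |y + 2| < δ gives both |y + 2| < 1 and |y + 2| < 2ε, so |1/y + 1/2| < ε.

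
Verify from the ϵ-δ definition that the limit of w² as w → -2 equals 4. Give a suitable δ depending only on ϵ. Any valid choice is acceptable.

δ = min(1, ϵ/5)

Fix ϵ > 0. We seek δ > 0 with 0 < |w + 2| < δ ⇒ |w² − 4| < ϵ.
Factor: w² − 4 = (w + 2)(w - 2), so |w² − 4| = |w + 2|·|w - 2|.
Impose δ ≤ 1 so that |w| < 3; then |w - 2| ≤ 5.
Hence |w² − 4| ≤ 5|w + 2|, which is < ϵ once |w + 2| < ϵ/5.
Take δ = min(1, ϵ/5). If 0 < |w + 2| < δ then both bounds hold and |w² − 4| ≤ 5|w + 2| < 5·(ϵ/5) = ϵ.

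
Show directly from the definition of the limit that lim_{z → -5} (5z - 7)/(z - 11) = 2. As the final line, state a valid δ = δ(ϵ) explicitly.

Let ϵ > 0 be given. We want δ > 0 with 0 < |z + 5| < δ ⇒ |(5z - 7)/(z - 11) − 2| < ϵ.
Combining over a common denominator, (5z - 7)/(z - 11) − 2 = [(5z - 7)·(-16) − (-32)·(z - 11)] / [(-16)·(z - 11)] = -48(z + 5) / ((-16)(z - 11)).
So |(5z - 7)/(z - 11) − 2| = 48|z + 5| / (16·|z − 11|).
Restrict δ ≤ 8. Then |z + 5| < 8 gives |z − 11| = |(z + 5) + (-16)| ≥ 16 − 8 = 8.
Hence |(5z - 7)/(z - 11) − 2| < 48|z + 5|/(16·8) = (3/8)|z + 5|, which is < ϵ once |z + 5| < (8/3)ϵ.
Take δ = min(8, (8/3)ϵ). Then 0 < |z + 5| < δ forces both bounds, so |(5z - 7)/(z - 11) − 2| < ϵ.

δ = min(8, (8/3)ϵ)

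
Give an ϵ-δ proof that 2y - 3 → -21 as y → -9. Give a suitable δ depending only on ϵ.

δ = ϵ/2

Suppose ϵ > 0. We need δ > 0 so that 0 < |y + 9| < δ implies |(2y - 3) + 21| < ϵ.
Since (2y - 3) + 21 = 2(y + 9), we have |(2y - 3) + 21| = 2|y + 9|.
Thus it suffices that |y + 9| < ϵ/2.
Take δ = ϵ/2. If 0 < |y + 9| < δ then |(2y - 3) + 21| = 2|y + 9| < 2·(ϵ/2) = ϵ.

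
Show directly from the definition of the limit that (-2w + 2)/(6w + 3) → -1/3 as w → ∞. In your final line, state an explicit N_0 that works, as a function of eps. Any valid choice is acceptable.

N_0 = (1/2)/eps

Let eps > 0 be given. We seek N_0 > 0 such that w > N_0 implies |(-2w + 2)/(6w + 3) + 1/3| < eps.
(-2w + 2)/(6w + 3) + 1/3 = (6(-2w + 2) − (-2)(6w + 3)) / (6(6w + 3)) = 18/(6(6w + 3)).
For w > 0 we have 6w + 3 > 6w, so |(-2w + 2)/(6w + 3) + 1/3| = 18/(6(6w + 3)) < 18/(6·6w) = (1/2)/w.
Thus |(-2w + 2)/(6w + 3) + 1/3| < eps whenever w > (1/2)/eps.
Take N_0 = (1/2)/eps. If w > N_0 then |(-2w + 2)/(6w + 3) + 1/3| < (1/2)/w < eps.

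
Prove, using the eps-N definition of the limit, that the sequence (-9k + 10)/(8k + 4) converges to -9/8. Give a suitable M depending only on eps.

M = (29/16)/eps

Let eps > 0. For k ≥ 1, |(-9k + 10)/(8k + 4) + 9/8| = |116|/(8(8k + 4)) = 116/(8(8k + 4)).
Since 8k + 4 ≥ 8k for k ≥ 1, this is ≤ 116/(8·8k) = (29/16)/k.
So |(-9k + 10)/(8k + 4) + 9/8| < eps whenever k > (29/16)/eps.
Take M = (29/16)/eps. If k > M then |(-9k + 10)/(8k + 4) + 9/8| ≤ (29/16)/k < eps.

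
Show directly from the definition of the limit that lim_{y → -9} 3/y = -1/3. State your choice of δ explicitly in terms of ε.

δ = min(9/2, (27/2)ε)

Suppose ε > 0. We seek δ > 0 such that 0 < |y + 9| < δ implies |3/y + 1/3| < ε.
|3/y + 1/3| = 3·|-9 − y|/(9·|y|) = 3|y + 9|/(9|y|).
Restrict δ ≤ 9/2. Then |y + 9| < 9/2 gives |y| > 9/2, so 9|y| > 81/2.
Then |3/y + 1/3| < 3|y + 9|/(81/2), which is < ε when |y + 9| < (27/2)ε.
Take δ = min(9/2, (27/2)ε). Then 0 < |y + 9| < δ gives both |y + 9| < 9/2 and |y + 9| < (27/2)ε, so |3/y + 1/3| < ε.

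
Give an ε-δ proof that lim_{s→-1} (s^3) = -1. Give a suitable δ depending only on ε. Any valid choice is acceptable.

δ = min(1, ε/7)

Fix ε > 0. We seek δ > 0 with 0 < |s + 1| < δ ⇒ |s^3 + 1| < ε.
Factor: s^3 + 1 = (s + 1)(s^2 - s + 1), so |s^3 + 1| = |s + 1|·|s^2 - s + 1|.
Restrict δ ≤ 1. Then |s + 1| < 1 gives |s| < 2, so by the triangle inequality |s^2 - s + 1| ≤ 2^2 + 2 + 1 = 7.
Hence |s^3 + 1| ≤ 7|s + 1|, which is < ε once |s + 1| < ε/7.
Take δ = min(1, ε/7). If 0 < |s + 1| < δ then both bounds hold and |s^3 + 1| ≤ 7|s + 1| < 7·(ε/7) = ε.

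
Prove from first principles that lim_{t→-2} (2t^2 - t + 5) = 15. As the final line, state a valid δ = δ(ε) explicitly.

δ = min(1, ε/11)

Let ε > 0. We want δ > 0 such that 0 < |t + 2| < δ implies |(2t^2 - t + 5) − 15| < ε.
(2t^2 - t + 5) − 15 = 2t^2 - t - 10 = (t + 2)(2t - 5).
So |(2t^2 - t + 5) − 15| = |t + 2|·|2t - 5|.
Require δ ≤ 1. Then |t + 2| < 1 gives |t| < 3, and by the triangle inequality |2t - 5| ≤ 2·3 + 5 = 11.
Hence |(2t^2 - t + 5) − 15| ≤ 11|t + 2| < ε provided |t + 2| < ε/11.
Choosing δ = min(1, ε/11) ensures both conditions, hence |(2t^2 - t + 5) − 15| < ε.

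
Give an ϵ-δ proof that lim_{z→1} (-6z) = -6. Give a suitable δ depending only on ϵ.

δ = ϵ/6

Suppose ϵ > 0. We need δ > 0 so that 0 < |z − 1| < δ implies |(-6z) + 6| < ϵ.
Since (-6z) + 6 = -6(z − 1), we have |(-6z) + 6| = 6|z − 1|.
Thus it suffices that |z − 1| < ϵ/6.
Choosing δ = ϵ/6 gives |(-6z) + 6| = 6|z − 1| < ϵ whenever |z − 1| < δ.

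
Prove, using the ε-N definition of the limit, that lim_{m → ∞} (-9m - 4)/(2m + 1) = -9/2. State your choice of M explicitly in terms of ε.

Let ε > 0. For m ≥ 1, |(-9m - 4)/(2m + 1) + 9/2| = |1|/(2(2m + 1)) = 1/(2(2m + 1)).
Since 2m + 1 ≥ 2m for m ≥ 1, this is ≤ 1/(2·2m) = (1/4)/m.
So |(-9m - 4)/(2m + 1) + 9/2| < ε whenever m > (1/4)/ε.
Take M = (1/4)/ε. If m > M then |(-9m - 4)/(2m + 1) + 9/2| ≤ (1/4)/m < ε.

M = (1/4)/ε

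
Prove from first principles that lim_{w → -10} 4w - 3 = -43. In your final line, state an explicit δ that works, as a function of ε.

Let ε > 0. We need δ > 0 so that 0 < |w + 10| < δ implies |(4w - 3) + 43| < ε.
|(4w - 3) + 43| = |4w + 40| = 4|w + 10|.
So 4|w + 10| < ε exactly when |w + 10| < ε/4.
Choosing δ = ε/4 gives |(4w - 3) + 43| = 4|w + 10| < ε whenever |w + 10| < δ.

δ = ε/4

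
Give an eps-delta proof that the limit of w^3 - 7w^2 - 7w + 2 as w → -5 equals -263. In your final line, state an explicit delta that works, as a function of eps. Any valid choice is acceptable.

Fix eps > 0. We want delta > 0 such that 0 < |w + 5| < delta implies |(w^3 - 7w^2 - 7w + 2) + 263| < eps.
(w^3 - 7w^2 - 7w + 2) + 263 = w^3 - 7w^2 - 7w + 265 = (w + 5)(w^2 - 12w + 53).
So |(w^3 - 7w^2 - 7w + 2) + 263| = |w + 5|·|w^2 - 12w + 53|.
Assume first that |w + 5| < 1, so |w| < 6. Then |w^2 - 12w + 53| ≤ 6^2 + 12·6 + 53 = 161.
Hence |(w^3 - 7w^2 - 7w + 2) + 263| ≤ 161|w + 5| < eps provided |w + 5| < eps/161.
Take delta = min(1, eps/161). Then 0 < |w + 5| < delta gives both |w + 5| < 1 and |w + 5| < eps/161, so |(w^3 - 7w^2 - 7w + 2) + 263| < eps.

delta = min(1, eps/161)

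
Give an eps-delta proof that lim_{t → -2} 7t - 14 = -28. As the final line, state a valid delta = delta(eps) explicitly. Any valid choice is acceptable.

Let eps > 0 be given. We need delta > 0 so that 0 < |t + 2| < delta implies |(7t - 14) + 28| < eps.
Since (7t - 14) + 28 = 7(t + 2), we have |(7t - 14) + 28| = 7|t + 2|.
So 7|t + 2| < eps exactly when |t + 2| < eps/7.
Choosing delta = eps/7 gives |(7t - 14) + 28| = 7|t + 2| < eps whenever |t + 2| < delta.

delta = eps/7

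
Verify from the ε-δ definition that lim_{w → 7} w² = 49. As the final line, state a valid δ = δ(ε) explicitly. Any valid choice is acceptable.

Let ε > 0 be given. We seek δ > 0 with 0 < |w − 7| < δ ⇒ |w² − 49| < ε.
Factor: w² − 49 = (w − 7)(w + 7), so |w² − 49| = |w − 7|·|w + 7|.
Restrict δ ≤ 2. Then |w − 7| < 2 gives |w| < 9, so by the triangle inequality |w + 7| ≤ 9 + 7 = 16.
Hence |w² − 49| ≤ 16|w − 7|, which is < ε once |w − 7| < ε/16.
Take δ = min(2, ε/16). If 0 < |w − 7| < δ then both bounds hold and |w² − 49| ≤ 16|w − 7| < 16·(ε/16) = ε.

δ = min(2, ε/16)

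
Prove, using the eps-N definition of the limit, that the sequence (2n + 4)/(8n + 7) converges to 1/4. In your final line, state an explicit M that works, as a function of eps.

Let eps > 0. For n ≥ 1, |(2n + 4)/(8n + 7) − (1/4)| = |18|/(8(8n + 7)) = 18/(8(8n + 7)).
Since 8n + 7 ≥ 8n for n ≥ 1, this is ≤ 18/(8·8n) = (9/32)/n.
So |(2n + 4)/(8n + 7) − (1/4)| < eps whenever n > (9/32)/eps.
Take M = (9/32)/eps. If n > M then |(2n + 4)/(8n + 7) − (1/4)| ≤ (9/32)/n < eps.

M = (9/32)/eps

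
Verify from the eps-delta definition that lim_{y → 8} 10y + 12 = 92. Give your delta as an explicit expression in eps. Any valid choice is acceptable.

delta = eps/10

Let eps > 0. We need delta > 0 so that 0 < |y − 8| < delta implies |(10y + 12) − 92| < eps.
Since (10y + 12) − 92 = 10(y − 8), we have |(10y + 12) − 92| = 10|y − 8|.
So 10|y − 8| < eps exactly when |y − 8| < eps/10.
Take delta = eps/10. If 0 < |y − 8| < delta then |(10y + 12) − 92| = 10|y − 8| < 10·(eps/10) = eps.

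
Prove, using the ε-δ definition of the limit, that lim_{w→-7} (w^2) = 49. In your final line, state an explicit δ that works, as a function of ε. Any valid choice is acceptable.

Suppose ε > 0. We seek δ > 0 with 0 < |w + 7| < δ ⇒ |w^2 − 49| < ε.
Factor: w^2 − 49 = (w + 7)(w - 7), so |w^2 − 49| = |w + 7|·|w - 7|.
Restrict δ ≤ 2. Then |w + 7| < 2 gives |w| < 9, so by the triangle inequality |w - 7| ≤ 9 + 7 = 16.
Hence |w^2 − 49| ≤ 16|w + 7|, which is < ε once |w + 7| < ε/16.
Take δ = min(2, ε/16). If 0 < |w + 7| < δ then both bounds hold and |w^2 − 49| ≤ 16|w + 7| < 16·(ε/16) = ε.

δ = min(2, ε/16)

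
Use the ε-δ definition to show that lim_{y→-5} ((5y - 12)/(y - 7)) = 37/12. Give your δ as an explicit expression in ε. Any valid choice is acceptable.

Let ε > 0. We want δ > 0 with 0 < |y + 5| < δ ⇒ |(5y - 12)/(y - 7) − (37/12)| < ε.
Combining over a common denominator, (5y - 12)/(y - 7) − (37/12) = [(5y - 12)·(-12) − (-37)·(y - 7)] / [(-12)·(y - 7)] = -23(y + 5) / ((-12)(y - 7)).
So |(5y - 12)/(y - 7) − (37/12)| = 23|y + 5| / (12·|y − 7|).
Restrict δ ≤ 6. Then |y + 5| < 6 gives |y − 7| = |(y + 5) + (-12)| ≥ 12 − 6 = 6.
Hence |(5y - 12)/(y - 7) − (37/12)| < 23|y + 5|/(12·6) = (23/72)|y + 5|, which is < ε once |y + 5| < (72/23)ε.
Take δ = min(6, (72/23)ε). Then 0 < |y + 5| < δ forces both bounds, so |(5y - 12)/(y - 7) − (37/12)| < ε.

δ = min(6, (72/23)ε)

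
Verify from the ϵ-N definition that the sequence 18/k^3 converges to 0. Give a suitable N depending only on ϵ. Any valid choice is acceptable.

N = (18/ϵ)^{1/3}

Let ϵ > 0 be given. For k ≥ 1, |18/k^3 − 0| = 18/k^3.
18/k^3 < ϵ ⇔ k^3 > 18/ϵ ⇔ k > (18/ϵ)^{1/3}.
Take N = (18/ϵ)^{1/3}. Then k > N implies 18/k^3 < ϵ.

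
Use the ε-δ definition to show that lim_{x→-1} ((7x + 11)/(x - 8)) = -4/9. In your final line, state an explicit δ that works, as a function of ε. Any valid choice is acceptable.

Let ε > 0 be given. We want δ > 0 with 0 < |x + 1| < δ ⇒ |(7x + 11)/(x - 8) + 4/9| < ε.
Combining over a common denominator, (7x + 11)/(x - 8) + 4/9 = [(7x + 11)·(-9) − 4·(x - 8)] / [(-9)·(x - 8)] = -67(x + 1) / ((-9)(x - 8)).
So |(7x + 11)/(x - 8) + 4/9| = 67|x + 1| / (9·|x − 8|).
Require δ ≤ 9/2, so |x − 8| ≥ |-9| − |x + 1| > 9 − 9/2 = 9/2.
Hence |(7x + 11)/(x - 8) + 4/9| < 67|x + 1|/(9·(9/2)) = (134/81)|x + 1|, which is < ε once |x + 1| < (81/134)ε.
Take δ = min(9/2, (81/134)ε). Then 0 < |x + 1| < δ forces both bounds, so |(7x + 11)/(x - 8) + 4/9| < ε.

δ = min(9/2, (81/134)ε)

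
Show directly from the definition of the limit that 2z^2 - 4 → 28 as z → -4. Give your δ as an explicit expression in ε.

δ = min(1, ε/18)

Let ε > 0. We want δ > 0 such that 0 < |z + 4| < δ implies |(2z^2 - 4) − 28| < ε.
(2z^2 - 4) − 28 = 2z^2 - 32 = (z + 4)(2z - 8).
So |(2z^2 - 4) − 28| = |z + 4|·|2z - 8|.
Require δ ≤ 1. Then |z + 4| < 1 gives |z| < 5, and by the triangle inequality |2z - 8| ≤ 2·5 + 8 = 18.
Hence |(2z^2 - 4) − 28| ≤ 18|z + 4| < ε provided |z + 4| < ε/18.
Choosing δ = min(1, ε/18) ensures both conditions, hence |(2z^2 - 4) − 28| < ε.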